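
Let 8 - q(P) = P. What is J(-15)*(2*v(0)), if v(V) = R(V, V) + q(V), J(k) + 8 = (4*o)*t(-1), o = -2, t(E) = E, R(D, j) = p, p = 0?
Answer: 0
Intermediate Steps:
R(D, j) = 0
q(P) = 8 - P
J(k) = 0 (J(k) = -8 + (4*(-2))*(-1) = -8 - 8*(-1) = -8 + 8 = 0)
v(V) = 8 - V (v(V) = 0 + (8 - V) = 8 - V)
J(-15)*(2*v(0)) = 0*(2*(8 - 1*0)) = 0*(2*(8 + 0)) = 0*(2*8) = 0*16 = 0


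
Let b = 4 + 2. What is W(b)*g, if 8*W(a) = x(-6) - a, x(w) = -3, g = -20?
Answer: 45/2 ≈ 22.500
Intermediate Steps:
b = 6
W(a) = -3/8 - a/8 (W(a) = (-3 - a)/8 = -3/8 - a/8)
W(b)*g = (-3/8 - ⅛*6)*(-20) = (-3/8 - ¾)*(-20) = -9/8*(-20) = 45/2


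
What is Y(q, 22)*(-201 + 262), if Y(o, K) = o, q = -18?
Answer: -1098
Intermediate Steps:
Y(q, 22)*(-201 + 262) = -18*(-201 + 262) = -18*61 = -1098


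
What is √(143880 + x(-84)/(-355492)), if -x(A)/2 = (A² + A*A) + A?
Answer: 3*√126269319190638/88873 ≈ 379.32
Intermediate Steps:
x(A) = -4*A² - 2*A (x(A) = -2*((A² + A*A) + A) = -2*((A² + A²) + A) = -2*(2*A² + A) = -2*(A + 2*A²) = -4*A² - 2*A)
√(143880 + x(-84)/(-355492)) = √(143880 - 2*(-84)*(1 + 2*(-84))/(-355492)) = √(143880 - 2*(-84)*(1 - 168)*(-1/355492)) = √(143880 - 2*(-84)*(-167)*(-1/355492)) = √(143880 - 28056*(-1/355492)) = √(143880 + 7014/88873) = √(12787054254/88873) = 3*√126269319190638/88873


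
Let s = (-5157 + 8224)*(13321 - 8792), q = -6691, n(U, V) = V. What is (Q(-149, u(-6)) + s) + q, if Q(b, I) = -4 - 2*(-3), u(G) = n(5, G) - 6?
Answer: 13883754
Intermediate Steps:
s = 13890443 (s = 3067*4529 = 13890443)
u(G) = -6 + G (u(G) = G - 6 = -6 + G)
Q(b, I) = 2 (Q(b, I) = -4 + 6 = 2)
(Q(-149, u(-6)) + s) + q = (2 + 13890443) - 6691 = 13890445 - 6691 = 13883754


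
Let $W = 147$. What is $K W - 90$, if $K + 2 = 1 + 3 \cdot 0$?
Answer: $-237$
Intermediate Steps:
$K = -1$ ($K = -2 + \left(1 + 3 \cdot 0\right) = -2 + \left(1 + 0\right) = -2 + 1 = -1$)
$K W - 90 = \left(-1\right) 147 - 90 = -147 - 90 = -237$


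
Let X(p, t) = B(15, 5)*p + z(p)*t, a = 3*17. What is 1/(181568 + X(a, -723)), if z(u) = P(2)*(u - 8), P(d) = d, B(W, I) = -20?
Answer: 1/118370 ≈ 8.4481e-6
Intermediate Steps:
a = 51
z(u) = -16 + 2*u (z(u) = 2*(u - 8) = 2*(-8 + u) = -16 + 2*u)
X(p, t) = -20*p + t*(-16 + 2*p) (X(p, t) = -20*p + (-16 + 2*p)*t = -20*p + t*(-16 + 2*p))
1/(181568 + X(a, -723)) = 1/(181568 + (-20*51 + 2*(-723)*(-8 + 51))) = 1/(181568 + (-1020 + 2*(-723)*43)) = 1/(181568 + (-1020 - 62178)) = 1/(181568 - 63198) = 1/118370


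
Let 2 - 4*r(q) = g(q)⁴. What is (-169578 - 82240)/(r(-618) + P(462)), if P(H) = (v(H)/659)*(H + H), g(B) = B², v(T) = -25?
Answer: 331896124/7010729643680709560306533 ≈ 4.7341e-17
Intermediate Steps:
r(q) = ½ - q⁸/4
P(H) = -50*H/659 (P(H) = (-25/659)*(H + H) = (-25*1/659)*(2*H) = -50*H/659)
(-169578 - 82240)/(r(-618) + P(462)) = (-169578 - 82240)/((½ - ¼*(-618)⁸) - 50/659*462) = -251818/((½ - ¼*21276872970199422034176) - 23100/659) = -251818/((½ - 5319218242549855508544) - 23100/659) = -251818/(-10638436485099711017087/2 - 23100/659) = -251818/(-7010729643680709560306533/1318) = -251818*(-1318/7010729643680709560306533) = 331896124/7010729643680709560306533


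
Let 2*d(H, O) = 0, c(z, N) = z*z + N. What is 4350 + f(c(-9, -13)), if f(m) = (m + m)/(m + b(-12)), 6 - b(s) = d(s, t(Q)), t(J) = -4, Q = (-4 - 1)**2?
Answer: 161018/37 ≈ 4351.8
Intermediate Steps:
Q = 25 (Q = (-5)**2 = 25)
c(z, N) = N + z**2 (c(z, N) = z**2 + N = N + z**2)
d(H, O) = 0 (d(H, O) = (1/2)*0 = 0)
b(s) = 6 (b(s) = 6 - 1*0 = 6 + 0 = 6)
f(m) = 2*m/(6 + m) (f(m) = (m + m)/(m + 6) = (2*m)/(6 + m) = 2*m/(6 + m))
4350 + f(c(-9, -13)) = 4350 + 2*(-13 + (-9)**2)/(6 + (-13 + (-9)**2)) = 4350 + 2*(-13 + 81)/(6 + (-13 + 81)) = 4350 + 2*68/(6 + 68) = 4350 + 2*68/74 = 4350 + 2*68*(1/74) = 4350 + 68/37 = 161018/37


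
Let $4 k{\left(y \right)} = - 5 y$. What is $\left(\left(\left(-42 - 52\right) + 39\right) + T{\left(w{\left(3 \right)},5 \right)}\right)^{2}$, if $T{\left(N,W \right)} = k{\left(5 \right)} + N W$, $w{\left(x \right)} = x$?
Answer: $\frac{34225}{16} \approx 2139.1$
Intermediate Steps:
$k{\left(y \right)} = - \frac{5 y}{4}$ ($k{\left(y \right)} = \frac{\left(-5\right) y}{4} = - \frac{5 y}{4}$)
$T{\left(N,W \right)} = - \frac{25}{4} + N W$ ($T{\left(N,W \right)} = \left(- \frac{5}{4}\right) 5 + N W = - \frac{25}{4} + N W$)
$\left(\left(\left(-42 - 52\right) + 39\right) + T{\left(w{\left(3 \right)},5 \right)}\right)^{2} = \left(\left(\left(-42 - 52\right) + 39\right) + \left(- \frac{25}{4} + 3 \cdot 5\right)\right)^{2} = \left(\left(-94 + 39\right) + \left(- \frac{25}{4} + 15\right)\right)^{2} = \left(-55 + \frac{35}{4}\right)^{2} = \left(- \frac{185}{4}\right)^{2} = \frac{34225}{16}$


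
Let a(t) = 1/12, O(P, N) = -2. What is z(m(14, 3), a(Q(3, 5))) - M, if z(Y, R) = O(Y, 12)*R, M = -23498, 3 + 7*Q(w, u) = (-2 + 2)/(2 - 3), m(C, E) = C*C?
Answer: 140987/6 ≈ 23498.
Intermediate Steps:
m(C, E) = C**2
Q(w, u) = -3/7 (Q(w, u) = -3/7 + ((-2 + 2)/(2 - 3))/7 = -3/7 + (0/(-1))/7 = -3/7 + (0*(-1))/7 = -3/7 + (1/7)*0 = -3/7 + 0 = -3/7)
a(t) = 1/12
z(Y, R) = -2*R
z(m(14, 3), a(Q(3, 5))) - M = -2*1/12 - 1*(-23498) = -1/6 + 23498 = 140987/6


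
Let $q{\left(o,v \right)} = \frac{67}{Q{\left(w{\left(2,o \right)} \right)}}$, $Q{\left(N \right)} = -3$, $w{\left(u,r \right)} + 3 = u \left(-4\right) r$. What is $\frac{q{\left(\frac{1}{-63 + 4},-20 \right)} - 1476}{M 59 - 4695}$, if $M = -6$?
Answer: $\frac{4495}{15147} \approx 0.29676$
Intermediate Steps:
$w{\left(u,r \right)} = -3 - 4 r u$ ($w{\left(u,r \right)} = -3 + u \left(-4\right) r = -3 + - 4 u r = -3 - 4 r u$)
$q{\left(o,v \right)} = - \frac{67}{3}$ ($q{\left(o,v \right)} = \frac{67}{-3} = 67 \left(- \frac{1}{3}\right) = - \frac{67}{3}$)
$\frac{q{\left(\frac{1}{-63 + 4},-20 \right)} - 1476}{M 59 - 4695} = \frac{- \frac{67}{3} - 1476}{\left(-6\right) 59 - 4695} = - \frac{4495}{3 \left(-354 - 4695\right)} = - \frac{4495}{3 \left(-5049\right)} = \left(- \frac{4495}{3}\right) \left(- \frac{1}{5049}\right) = \frac{4495}{15147}$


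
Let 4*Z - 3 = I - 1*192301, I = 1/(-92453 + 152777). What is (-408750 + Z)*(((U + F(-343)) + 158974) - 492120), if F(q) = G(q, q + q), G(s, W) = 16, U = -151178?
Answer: 404433593177619/1828 ≈ 2.2124e+11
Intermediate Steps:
I = 1/60324 ≈ 1.6577e-5
F(q) = 16
Z = -11600184551/241296 (Z = 3/4 + (1/60324 - 1*192301)/4 = 3/4 + (1/60324 - 192301)/4 = 3/4 + (1/4)*(-11600365523/60324) = 3/4 - 11600365523/241296 = -11600184551/241296 ≈ -48075.)
(-408750 + Z)*(((U + F(-343)) + 158974) - 492120) = (-408750 - 11600184551/241296)*(((-151178 + 16) + 158974) - 492120) = -110229924551*((-151162 + 158974) - 492120)/241296 = -110229924551*(7812 - 492120)/241296 = -110229924551/241296*(-484308) = 404433593177619/1828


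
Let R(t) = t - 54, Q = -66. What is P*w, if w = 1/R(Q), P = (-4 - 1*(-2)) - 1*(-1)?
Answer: 1/120 ≈ 0.0083333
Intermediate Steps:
P = -1 (P = (-4 + 2) + 1 = -2 + 1 = -1)
R(t) = -54 + t
w = -1/120 (w = 1/(-54 - 66) = 1/(-120) = -1/120 ≈ -0.0083333)
P*w = -1*(-1/120) = 1/120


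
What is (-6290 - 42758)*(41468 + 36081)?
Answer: -3803623352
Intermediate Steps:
(-6290 - 42758)*(41468 + 36081) = -49048*77549 = -3803623352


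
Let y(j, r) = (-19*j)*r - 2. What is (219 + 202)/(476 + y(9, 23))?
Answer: -421/3459 ≈ -0.12171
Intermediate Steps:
y(j, r) = -2 - 19*j*r (y(j, r) = -19*j*r - 2 = -2 - 19*j*r)
(219 + 202)/(476 + y(9, 23)) = (219 + 202)/(476 + (-2 - 19*9*23)) = 421/(476 + (-2 - 3933)) = 421/(476 - 3935) = 421/(-3459) = 421*(-1/3459) = -421/3459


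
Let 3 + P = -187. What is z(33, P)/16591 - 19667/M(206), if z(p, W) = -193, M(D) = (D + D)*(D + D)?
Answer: -359055789/2816222704 ≈ -0.12750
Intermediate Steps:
P = -190 (P = -3 - 187 = -190)
M(D) = 4*D² (M(D) = (2*D)*(2*D) = 4*D²)
z(33, P)/16591 - 19667/M(206) = -193/16591 - 19667/(4*206²) = -193*1/16591 - 19667/(4*42436) = -193/16591 - 19667/169744 = -359055789/2816222704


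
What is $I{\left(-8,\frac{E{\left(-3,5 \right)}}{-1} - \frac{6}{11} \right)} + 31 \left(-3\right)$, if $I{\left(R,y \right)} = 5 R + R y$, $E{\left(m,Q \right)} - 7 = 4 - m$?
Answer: $- \frac{183}{11} \approx -16.636$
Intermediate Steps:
$E{\left(m,Q \right)} = 11 - m$ ($E{\left(m,Q \right)} = 7 - \left(-4 + m\right) = 11 - m$)
$I{\left(-8,\frac{E{\left(-3,5 \right)}}{-1} - \frac{6}{11} \right)} + 31 \left(-3\right) = - 8 \left(5 + \left(\frac{11 - -3}{-1} - \frac{6}{11}\right)\right) + 31 \left(-3\right) = - 8 \left(5 + \left(\left(11 + 3\right) \left(-1\right) - \frac{6}{11}\right)\right) - 93 = - 8 \left(5 + \left(14 \left(-1\right) - \frac{6}{11}\right)\right) - 93 = - 8 \left(5 - \frac{160}{11}\right) - 93 = \left(-8\right) \left(- \frac{105}{11}\right) - 93 = \frac{840}{11} - 93 = - \frac{183}{11}$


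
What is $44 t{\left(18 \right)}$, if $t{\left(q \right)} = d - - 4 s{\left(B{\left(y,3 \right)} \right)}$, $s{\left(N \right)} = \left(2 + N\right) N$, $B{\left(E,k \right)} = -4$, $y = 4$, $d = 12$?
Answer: $1936$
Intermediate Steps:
$s{\left(N \right)} = N \left(2 + N\right)$
$t{\left(q \right)} = 44$ ($t{\left(q \right)} = 12 - - 4 \left(- 4 \left(2 - 4\right)\right) = 12 - - 4 \left(\left(-4\right) \left(-2\right)\right) = 12 - \left(-4\right) 8 = 12 - -32 = 12 + 32 = 44$)
$44 t{\left(18 \right)} = 44 \cdot 44 = 1936$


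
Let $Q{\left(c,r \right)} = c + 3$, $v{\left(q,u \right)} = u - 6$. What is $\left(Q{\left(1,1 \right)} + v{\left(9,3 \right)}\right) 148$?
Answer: $148$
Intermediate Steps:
$v{\left(q,u \right)} = -6 + u$
$Q{\left(c,r \right)} = 3 + c$
$\left(Q{\left(1,1 \right)} + v{\left(9,3 \right)}\right) 148 = \left(\left(3 + 1\right) + \left(-6 + 3\right)\right) 148 = \left(4 - 3\right) 148 = 1 \cdot 148 = 148$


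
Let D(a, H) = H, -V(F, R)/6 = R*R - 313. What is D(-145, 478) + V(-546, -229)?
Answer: -312290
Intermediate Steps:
V(F, R) = 1878 - 6*R² (V(F, R) = -6*(R*R - 313) = -6*(R² - 313) = -6*(-313 + R²) = 1878 - 6*R²)
D(-145, 478) + V(-546, -229) = 478 + (1878 - 6*(-229)²) = 478 + (1878 - 6*52441) = 478 + (1878 - 314646) = 478 - 312768 = -312290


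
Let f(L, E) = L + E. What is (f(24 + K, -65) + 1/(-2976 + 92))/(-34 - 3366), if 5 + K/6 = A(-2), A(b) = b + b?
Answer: 273981/9805600 ≈ 0.027941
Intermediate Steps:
A(b) = 2*b
K = -54 (K = -30 + 6*(2*(-2)) = -30 + 6*(-4) = -30 - 24 = -54)
f(L, E) = E + L
(f(24 + K, -65) + 1/(-2976 + 92))/(-34 - 3366) = ((-65 + (24 - 54)) + 1/(-2976 + 92))/(-34 - 3366) = ((-65 - 30) + 1/(-2884))/(-3400) = (-95 - 1/2884)*(-1/3400) = -273981/2884*(-1/3400) = 273981/9805600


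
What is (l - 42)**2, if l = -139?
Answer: 32761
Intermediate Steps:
(l - 42)**2 = (-139 - 42)**2 = (-181)**2 = 32761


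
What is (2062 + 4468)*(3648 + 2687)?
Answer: 41367550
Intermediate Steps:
(2062 + 4468)*(3648 + 2687) = 6530*6335 = 41367550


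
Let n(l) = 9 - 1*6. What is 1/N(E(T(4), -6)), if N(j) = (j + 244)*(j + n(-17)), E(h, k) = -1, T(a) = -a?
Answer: 1/486 ≈ 0.0020576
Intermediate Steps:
n(l) = 3 (n(l) = 9 - 6 = 3)
N(j) = (3 + j)*(244 + j) (N(j) = (j + 244)*(j + 3) = (244 + j)*(3 + j) = (3 + j)*(244 + j))
1/N(E(T(4), -6)) = 1/(732 + (-1)² + 247*(-1)) = 1/(732 + 1 - 247) = 1/486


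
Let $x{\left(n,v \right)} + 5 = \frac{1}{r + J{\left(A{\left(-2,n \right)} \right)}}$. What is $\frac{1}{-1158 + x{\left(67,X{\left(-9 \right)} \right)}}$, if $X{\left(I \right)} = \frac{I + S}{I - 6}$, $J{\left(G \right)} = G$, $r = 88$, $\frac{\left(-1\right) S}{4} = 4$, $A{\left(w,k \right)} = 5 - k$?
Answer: $- \frac{26}{30237} \approx -0.00085987$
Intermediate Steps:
$S = -16$ ($S = \left(-4\right) 4 = -16$)
$X{\left(I \right)} = \frac{-16 + I}{-6 + I}$ ($X{\left(I \right)} = \frac{I - 16}{I - 6} = \frac{-16 + I}{-6 + I}$)
$x{\left(n,v \right)} = -5 + \frac{1}{93 - n}$ ($x{\left(n,v \right)} = -5 + \frac{1}{88 - \left(-5 + n\right)} = -5 + \frac{1}{93 - n}$)
$\frac{1}{-1158 + x{\left(67,X{\left(-9 \right)} \right)}} = \frac{1}{-1158 + \frac{464 - 335}{-93 + 67}} = \frac{1}{-1158 + \frac{464 - 335}{-26}} = \frac{1}{-1158 - \frac{129}{26}} = \frac{1}{- \frac{30237}{26}} = - \frac{26}{30237}$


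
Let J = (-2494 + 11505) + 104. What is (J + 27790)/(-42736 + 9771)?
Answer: -7381/6593 ≈ -1.1195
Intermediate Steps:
J = 9115 (J = 9011 + 104 = 9115)
(J + 27790)/(-42736 + 9771) = (9115 + 27790)/(-42736 + 9771) = 36905/(-32965) = 36905*(-1/32965) = -7381/6593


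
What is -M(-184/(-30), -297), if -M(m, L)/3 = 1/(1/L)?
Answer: -891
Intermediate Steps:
M(m, L) = -3*L
-M(-184/(-30), -297) = -(-3)*(-297) = -1*891 = -891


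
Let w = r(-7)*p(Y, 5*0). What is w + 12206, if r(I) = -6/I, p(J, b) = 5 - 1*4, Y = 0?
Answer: 85448/7 ≈ 12207.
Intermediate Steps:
p(J, b) = 1 (p(J, b) = 5 - 4 = 1)
w = 6/7 (w = -6/(-7)*1 = -6*(-⅐)*1 = (6/7)*1 = 6/7 ≈ 0.85714)
w + 12206 = 6/7 + 12206 = 85448/7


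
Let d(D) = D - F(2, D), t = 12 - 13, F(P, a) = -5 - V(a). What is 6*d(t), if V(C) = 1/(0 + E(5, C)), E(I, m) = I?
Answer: 126/5 ≈ 25.200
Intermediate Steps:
V(C) = ⅕ (V(C) = 1/(0 + 5) = 1/5 = ⅕)
F(P, a) = -26/5 (F(P, a) = -5 - 1*⅕ = -5 - ⅕ = -26/5)
t = -1
d(D) = 26/5 + D (d(D) = D - 1*(-26/5) = D + 26/5 = 26/5 + D)
6*d(t) = 6*(26/5 - 1) = 6*(21/5) = 126/5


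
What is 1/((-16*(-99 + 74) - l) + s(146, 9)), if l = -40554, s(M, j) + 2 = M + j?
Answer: 1/41107 ≈ 2.4327e-5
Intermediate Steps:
s(M, j) = -2 + M + j (s(M, j) = -2 + (M + j) = -2 + M + j)
1/((-16*(-99 + 74) - l) + s(146, 9)) = 1/((-16*(-99 + 74) - 1*(-40554)) + (-2 + 146 + 9)) = 1/((-16*(-25) + 40554) + 153) = 1/((400 + 40554) + 153) = 1/(40954 + 153) = 1/41107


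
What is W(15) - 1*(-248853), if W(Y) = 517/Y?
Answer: 3733312/15 ≈ 2.4889e+5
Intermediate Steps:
W(15) - 1*(-248853) = 517/15 - 1*(-248853) = 517*(1/15) + 248853 = 517/15 + 248853 = 3733312/15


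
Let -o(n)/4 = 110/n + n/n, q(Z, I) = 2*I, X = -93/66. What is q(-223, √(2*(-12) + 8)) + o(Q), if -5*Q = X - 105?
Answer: -57764/2341 + 8*I ≈ -24.675 + 8.0*I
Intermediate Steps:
X = -31/22 (X = -93*1/66 = -31/22 ≈ -1.4091)
Q = 2341/110 (Q = -(-31/22 - 105)/5 = -⅕*(-2341/22) = 2341/110 ≈ 21.282)
o(n) = -4 - 440/n (o(n) = -4*(110/n + n/n) = -4*(110/n + 1) = -4*(1 + 110/n) = -4 - 440/n)
q(-223, √(2*(-12) + 8)) + o(Q) = 2*√(2*(-12) + 8) + (-4 - 440/2341/110) = 2*√(-24 + 8) + (-4 - 440*110/2341) = 2*√(-16) + (-4 - 48400/2341) = 2*(4*I) - 57764/2341 = 8*I - 57764/2341 = -57764/2341 + 8*I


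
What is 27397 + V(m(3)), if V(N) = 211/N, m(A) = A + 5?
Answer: 219387/8 ≈ 27423.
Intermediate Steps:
m(A) = 5 + A
27397 + V(m(3)) = 27397 + 211/(5 + 3) = 27397 + 211/8 = 219387/8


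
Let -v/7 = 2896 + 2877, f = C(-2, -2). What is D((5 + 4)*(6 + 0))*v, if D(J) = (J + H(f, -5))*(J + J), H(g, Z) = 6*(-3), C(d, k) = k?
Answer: -157117968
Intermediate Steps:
f = -2
H(g, Z) = -18
v = -40411 (v = -7*(2896 + 2877) = -7*5773 = -40411)
D(J) = 2*J*(-18 + J) (D(J) = (J - 18)*(J + J) = (-18 + J)*(2*J) = 2*J*(-18 + J))
D((5 + 4)*(6 + 0))*v = (2*((5 + 4)*(6 + 0))*(-18 + (5 + 4)*(6 + 0)))*(-40411) = (2*(9*6)*(-18 + 9*6))*(-40411) = (2*54*(-18 + 54))*(-40411) = (2*54*36)*(-40411) = 3888*(-40411) = -157117968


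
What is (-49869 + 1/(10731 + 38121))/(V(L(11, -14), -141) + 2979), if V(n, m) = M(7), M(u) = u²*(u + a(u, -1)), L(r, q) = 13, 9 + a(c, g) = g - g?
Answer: -2436200387/140742612 ≈ -17.310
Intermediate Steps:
a(c, g) = -9 (a(c, g) = -9 + (g - g) = -9 + 0 = -9)
M(u) = u²*(-9 + u) (M(u) = u²*(u - 9) = u²*(-9 + u))
V(n, m) = -98 (V(n, m) = 7²*(-9 + 7) = 49*(-2) = -98)
(-49869 + 1/(10731 + 38121))/(V(L(11, -14), -141) + 2979) = (-49869 + 1/(10731 + 38121))/(-98 + 2979) = (-49869 + 1/48852)/2881 = (-49869 + 1/48852)*(1/2881) = -2436200387/48852*1/2881 = -2436200387/140742612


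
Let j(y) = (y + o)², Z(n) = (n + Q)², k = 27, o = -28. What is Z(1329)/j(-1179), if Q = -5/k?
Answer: 1287230884/1062042921 ≈ 1.2120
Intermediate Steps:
Q = -5/27 ≈ -0.18519
Z(n) = (-5/27 + n)² (Z(n) = (n - 5/27)² = (-5/27 + n)²)
j(y) = (-28 + y)² (j(y) = (y - 28)² = (-28 + y)²)
Z(1329)/j(-1179) = ((-5 + 27*1329)²/729)/((-28 - 1179)²) = ((-5 + 35883)²/729)/((-1207)²) = ((1/729)*35878²)/1456849 = ((1/729)*1287230884)*(1/1456849) = (1287230884/729)*(1/1456849) = 1287230884/1062042921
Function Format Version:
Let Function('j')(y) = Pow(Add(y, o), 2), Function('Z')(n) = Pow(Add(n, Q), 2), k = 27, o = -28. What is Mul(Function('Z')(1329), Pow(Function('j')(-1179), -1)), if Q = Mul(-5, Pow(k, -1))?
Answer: Rational(1287230884, 1062042921) ≈ 1.2120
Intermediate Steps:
Q = Rational(-5, 27) (Q = Mul(-5, Pow(27, -1)) = Mul(-5, Rational(1, 27)) = Rational(-5, 27) ≈ -0.18519)
Function('Z')(n) = Pow(Add(Rational(-5, 27), n), 2) (Function('Z')(n) = Pow(Add(n, Rational(-5, 27)), 2) = Pow(Add(Rational(-5, 27), n), 2))
Function('j')(y) = Pow(Add(-28, y), 2) (Function('j')(y) = Pow(Add(y, -28), 2) = Pow(Add(-28, y), 2))
Mul(Function('Z')(1329), Pow(Function('j')(-1179), -1)) = Mul(Mul(Rational(1, 729), Pow(Add(-5, Mul(27, 1329)), 2)), Pow(Pow(Add(-28, -1179), 2), -1)) = Mul(Mul(Rational(1, 729), Pow(Add(-5, 35883), 2)), Pow(Pow(-1207, 2), -1)) = Mul(Mul(Rational(1, 729), Pow(35878, 2)), Pow(1456849, -1)) = Mul(Mul(Rational(1, 729), 1287230884), Rational(1, 1456849)) = Mul(Rational(1287230884, 729), Rational(1, 1456849)) = Rational(1287230884, 1062042921)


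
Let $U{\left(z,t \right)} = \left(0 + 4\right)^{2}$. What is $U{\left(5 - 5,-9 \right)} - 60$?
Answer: $-44$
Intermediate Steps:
$U{\left(z,t \right)} = 16$ ($U{\left(z,t \right)} = 4^{2} = 16$)
$U{\left(5 - 5,-9 \right)} - 60 = 16 - 60 = -44$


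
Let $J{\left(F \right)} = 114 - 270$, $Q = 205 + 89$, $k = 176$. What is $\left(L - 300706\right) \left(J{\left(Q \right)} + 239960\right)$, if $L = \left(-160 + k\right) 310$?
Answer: $-70921073784$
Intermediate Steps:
$Q = 294$
$L = 4960$ ($L = \left(-160 + 176\right) 310 = 16 \cdot 310 = 4960$)
$J{\left(F \right)} = -156$
$\left(L - 300706\right) \left(J{\left(Q \right)} + 239960\right) = \left(4960 - 300706\right) \left(-156 + 239960\right) = \left(-295746\right) 239804 = -70921073784$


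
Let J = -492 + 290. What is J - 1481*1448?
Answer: -2144690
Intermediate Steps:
J = -202
J - 1481*1448 = -202 - 1481*1448 = -202 - 2144488 = -2144690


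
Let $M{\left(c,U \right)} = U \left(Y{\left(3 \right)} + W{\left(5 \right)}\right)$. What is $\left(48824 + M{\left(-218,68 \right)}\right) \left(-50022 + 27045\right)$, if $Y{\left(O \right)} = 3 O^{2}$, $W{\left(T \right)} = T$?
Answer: $-1171827000$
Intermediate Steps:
$M{\left(c,U \right)} = 32 U$ ($M{\left(c,U \right)} = U \left(3 \cdot 3^{2} + 5\right) = U \left(3 \cdot 9 + 5\right) = U \left(27 + 5\right) = U 32 = 32 U$)
$\left(48824 + M{\left(-218,68 \right)}\right) \left(-50022 + 27045\right) = \left(48824 + 32 \cdot 68\right) \left(-50022 + 27045\right) = \left(48824 + 2176\right) \left(-22977\right) = 51000 \left(-22977\right) = -1171827000$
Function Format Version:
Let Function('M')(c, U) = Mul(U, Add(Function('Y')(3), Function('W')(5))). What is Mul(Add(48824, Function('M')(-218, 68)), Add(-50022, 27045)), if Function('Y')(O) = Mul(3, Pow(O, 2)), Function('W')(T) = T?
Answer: -1171827000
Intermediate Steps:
Function('M')(c, U) = Mul(32, U) (Function('M')(c, U) = Mul(U, Add(Mul(3, Pow(3, 2)), 5)) = Mul(U, Add(Mul(3, 9), 5)) = Mul(U, Add(27, 5)) = Mul(U, 32) = Mul(32, U))
Mul(Add(48824, Function('M')(-218, 68)), Add(-50022, 27045)) = Mul(Add(48824, Mul(32, 68)), Add(-50022, 27045)) = Mul(Add(48824, 2176), -22977) = Mul(51000, -22977) = -1171827000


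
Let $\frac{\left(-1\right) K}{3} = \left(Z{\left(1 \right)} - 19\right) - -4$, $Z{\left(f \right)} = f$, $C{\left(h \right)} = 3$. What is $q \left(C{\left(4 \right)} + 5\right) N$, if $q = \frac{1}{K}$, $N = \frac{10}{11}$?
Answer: $\frac{40}{231} \approx 0.17316$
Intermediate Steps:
$N = \frac{10}{11}$ ($N = 10 \cdot \frac{1}{11} = \frac{10}{11} \approx 0.90909$)
$K = 42$ ($K = - 3 \left(\left(1 - 19\right) - -4\right) = - 3 \left(-18 + 4\right) = \left(-3\right) \left(-14\right) = 42$)
$q = \frac{1}{42} \approx 0.02381$
$q \left(C{\left(4 \right)} + 5\right) N = \frac{\left(3 + 5\right) \frac{10}{11}}{42} = \frac{8 \cdot \frac{10}{11}}{42} = \frac{1}{42} \cdot \frac{80}{11} = \frac{40}{231}$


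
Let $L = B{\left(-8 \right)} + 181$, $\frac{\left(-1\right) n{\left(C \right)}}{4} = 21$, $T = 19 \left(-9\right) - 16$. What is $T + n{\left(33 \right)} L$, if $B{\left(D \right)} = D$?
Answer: $-14719$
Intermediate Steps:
$T = -187$ ($T = -171 - 16 = -187$)
$n{\left(C \right)} = -84$ ($n{\left(C \right)} = \left(-4\right) 21 = -84$)
$L = 173$ ($L = -8 + 181 = 173$)
$T + n{\left(33 \right)} L = -187 - 14532 = -14719$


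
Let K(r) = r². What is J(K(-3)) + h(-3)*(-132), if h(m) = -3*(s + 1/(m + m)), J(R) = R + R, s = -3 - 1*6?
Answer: -3612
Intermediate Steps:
s = -9 (s = -3 - 6 = -9)
J(R) = 2*R
h(m) = 27 - 3/(2*m) (h(m) = -3*(-9 + 1/(m + m)) = -3*(-9 + 1/(2*m)) = 27 - 3/(2*m))
J(K(-3)) + h(-3)*(-132) = 2*(-3)² + (27 - 3/2/(-3))*(-132) = 2*9 + (27 - 3/2*(-⅓))*(-132) = 18 + (27 + ½)*(-132) = 18 + (55/2)*(-132) = 18 - 3630 = -3612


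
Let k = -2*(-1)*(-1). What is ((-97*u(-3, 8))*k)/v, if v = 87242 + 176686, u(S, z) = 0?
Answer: 0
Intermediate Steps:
k = -2 (k = 2*(-1) = -2)
v = 263928
((-97*u(-3, 8))*k)/v = (-97*0*(-2))/263928 = (0*(-2))*(1/263928) = 0*(1/263928) = 0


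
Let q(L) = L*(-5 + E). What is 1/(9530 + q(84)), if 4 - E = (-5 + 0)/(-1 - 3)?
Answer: 1/9341 ≈ 0.00010705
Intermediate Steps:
E = 11/4 (E = 4 - (-5 + 0)/(-1 - 3) = 4 - (-5)/(-4) = 4 - (-5)*(-1)/4 = 4 - 1*5/4 = 4 - 5/4 = 11/4 ≈ 2.7500)
q(L) = -9*L/4 (q(L) = L*(-5 + 11/4) = L*(-9/4) = -9*L/4)
1/(9530 + q(84)) = 1/(9530 - 9/4*84) = 1/(9530 - 189) = 1/9341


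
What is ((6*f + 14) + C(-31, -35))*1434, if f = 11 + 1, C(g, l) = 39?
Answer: 179250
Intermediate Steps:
f = 12
((6*f + 14) + C(-31, -35))*1434 = ((6*12 + 14) + 39)*1434 = ((72 + 14) + 39)*1434 = (86 + 39)*1434 = 125*1434 = 179250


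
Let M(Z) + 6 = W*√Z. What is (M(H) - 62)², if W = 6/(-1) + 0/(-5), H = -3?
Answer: 4516 + 816*I*√3 ≈ 4516.0 + 1413.4*I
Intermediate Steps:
W = -6 (W = 6*(-1) + 0*(-⅕) = -6 + 0 = -6)
M(Z) = -6 - 6*√Z
(M(H) - 62)² = ((-6 - 6*I*√3) - 62)² = (-68 - 6*I*√3)²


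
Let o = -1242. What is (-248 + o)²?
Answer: 2220100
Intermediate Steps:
(-248 + o)² = (-248 - 1242)² = (-1490)² = 2220100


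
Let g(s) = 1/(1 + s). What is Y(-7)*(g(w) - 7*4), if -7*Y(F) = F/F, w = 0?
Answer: 27/7 ≈ 3.8571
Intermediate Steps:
Y(F) = -1/7 (Y(F) = -F/(7*F) = -1/7*1 = -1/7)
Y(-7)*(g(w) - 7*4) = -(1/(1 + 0) - 7*4)/7 = -(1/1 - 28)/7 = -(1 - 28)/7 = -1/7*(-27) = 27/7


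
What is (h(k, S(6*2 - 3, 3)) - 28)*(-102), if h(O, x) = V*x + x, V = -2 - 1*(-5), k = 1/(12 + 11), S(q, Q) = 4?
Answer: 1224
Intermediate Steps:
k = 1/23 ≈ 0.043478
V = 3 (V = -2 + 5 = 3)
h(O, x) = 4*x (h(O, x) = 3*x + x = 4*x)
(h(k, S(6*2 - 3, 3)) - 28)*(-102) = (4*4 - 28)*(-102) = (16 - 28)*(-102) = -12*(-102) = 1224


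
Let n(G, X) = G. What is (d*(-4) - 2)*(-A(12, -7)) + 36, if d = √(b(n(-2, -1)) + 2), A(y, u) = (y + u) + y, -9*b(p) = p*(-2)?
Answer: 70 + 68*√14/3 ≈ 154.81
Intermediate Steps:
b(p) = 2*p/9 (b(p) = -p*(-2)/9 = -(-2)*p/9 = 2*p/9)
A(y, u) = u + 2*y (A(y, u) = (u + y) + y = u + 2*y)
d = √14/3 (d = √((2/9)*(-2) + 2) = √(-4/9 + 2) = √(14/9) = √14/3 ≈ 1.2472)
(d*(-4) - 2)*(-A(12, -7)) + 36 = ((√14/3)*(-4) - 2)*(-(-7 + 2*12)) + 36 = (-4*√14/3 - 2)*(-(-7 + 24)) + 36 = (-2 - 4*√14/3)*(-1*17) + 36 = (-2 - 4*√14/3)*(-17) + 36 = (34 + 68*√14/3) + 36 = 70 + 68*√14/3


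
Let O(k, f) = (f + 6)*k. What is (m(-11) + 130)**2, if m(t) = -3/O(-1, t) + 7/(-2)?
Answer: 1585081/100 ≈ 15851.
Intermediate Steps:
O(k, f) = k*(6 + f) (O(k, f) = (6 + f)*k = k*(6 + f))
m(t) = -7/2 - 3/(-6 - t) (m(t) = -3*(-1/(6 + t)) + 7/(-2) = -3/(-6 - t) + 7*(-1/2) = -3/(-6 - t) - 7/2 = -7/2 - 3/(-6 - t))
(m(-11) + 130)**2 = ((-36 - 7*(-11))/(2*(6 - 11)) + 130)**2 = ((1/2)*(-36 + 77)/(-5) + 130)**2 = ((1/2)*(-1/5)*41 + 130)**2 = (-41/10 + 130)**2 = (1259/10)**2 = 1585081/100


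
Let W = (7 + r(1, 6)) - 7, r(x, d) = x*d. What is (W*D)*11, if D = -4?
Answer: -264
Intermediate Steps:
r(x, d) = d*x
W = 6 (W = (7 + 6*1) - 7 = (7 + 6) - 7 = 13 - 7 = 6)
(W*D)*11 = (6*(-4))*11 = -24*11 = -264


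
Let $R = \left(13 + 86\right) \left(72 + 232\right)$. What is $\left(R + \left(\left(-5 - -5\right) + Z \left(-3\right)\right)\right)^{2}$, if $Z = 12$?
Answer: $903603600$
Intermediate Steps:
$R = 30096$ ($R = 99 \cdot 304 = 30096$)
$\left(R + \left(\left(-5 - -5\right) + Z \left(-3\right)\right)\right)^{2} = \left(30096 + \left(\left(-5 - -5\right) + 12 \left(-3\right)\right)\right)^{2} = \left(30096 + \left(\left(-5 + 5\right) - 36\right)\right)^{2} = \left(30096 + \left(0 - 36\right)\right)^{2} = \left(30096 - 36\right)^{2} = 30060^{2} = 903603600$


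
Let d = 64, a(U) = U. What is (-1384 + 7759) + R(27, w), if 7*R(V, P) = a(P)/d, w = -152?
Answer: 356981/56 ≈ 6374.7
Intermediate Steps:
R(V, P) = P/448 (R(V, P) = (P/64)/7 = P/448)
(-1384 + 7759) + R(27, w) = (-1384 + 7759) + (1/448)*(-152) = 6375 - 19/56 = 356981/56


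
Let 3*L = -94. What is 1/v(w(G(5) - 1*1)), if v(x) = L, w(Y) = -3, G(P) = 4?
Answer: -3/94 ≈ -0.031915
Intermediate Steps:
L = -94/3 (L = (⅓)*(-94) = -94/3 ≈ -31.333)
v(x) = -94/3
1/v(w(G(5) - 1*1)) = 1/(-94/3) = -3/94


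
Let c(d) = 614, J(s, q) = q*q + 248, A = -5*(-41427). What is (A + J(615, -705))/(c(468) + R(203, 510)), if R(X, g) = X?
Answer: 704408/817 ≈ 862.19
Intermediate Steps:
A = 207135
J(s, q) = 248 + q**2 (J(s, q) = q**2 + 248 = 248 + q**2)
(A + J(615, -705))/(c(468) + R(203, 510)) = (207135 + (248 + (-705)**2))/(614 + 203) = (207135 + (248 + 497025))/817 = (207135 + 497273)*(1/817) = 704408*(1/817) = 704408/817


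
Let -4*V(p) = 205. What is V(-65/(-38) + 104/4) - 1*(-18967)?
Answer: 75663/4 ≈ 18916.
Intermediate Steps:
V(p) = -205/4 (V(p) = -¼*205 = -205/4)
V(-65/(-38) + 104/4) - 1*(-18967) = -205/4 - 1*(-18967) = -205/4 + 18967 = 75663/4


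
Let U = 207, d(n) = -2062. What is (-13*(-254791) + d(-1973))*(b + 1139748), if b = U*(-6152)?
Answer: -442629511236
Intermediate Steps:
b = -1273464 (b = 207*(-6152) = -1273464)
(-13*(-254791) + d(-1973))*(b + 1139748) = (-13*(-254791) - 2062)*(-1273464 + 1139748) = (3312283 - 2062)*(-133716) = 3310221*(-133716) = -442629511236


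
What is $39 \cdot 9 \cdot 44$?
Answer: $15444$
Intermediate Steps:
$39 \cdot 9 \cdot 44 = 351 \cdot 44 = 15444$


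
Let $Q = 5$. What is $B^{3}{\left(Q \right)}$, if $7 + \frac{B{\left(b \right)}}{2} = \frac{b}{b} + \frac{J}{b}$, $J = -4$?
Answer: $- \frac{314432}{125} \approx -2515.5$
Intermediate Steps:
$B{\left(b \right)} = -12 - \frac{8}{b}$ ($B{\left(b \right)} = -14 + 2 \left(\frac{b}{b} - \frac{4}{b}\right) = -14 + 2 \left(1 - \frac{4}{b}\right) = -14 + \left(2 - \frac{8}{b}\right) = -12 - \frac{8}{b}$)
$B^{3}{\left(Q \right)} = \left(-12 - \frac{8}{5}\right)^{3} = \left(- \frac{68}{5}\right)^{3} = - \frac{314432}{125}$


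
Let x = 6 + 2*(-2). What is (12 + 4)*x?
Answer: 32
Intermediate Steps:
x = 2 (x = 6 - 4 = 2)
(12 + 4)*x = (12 + 4)*2 = 16*2 = 32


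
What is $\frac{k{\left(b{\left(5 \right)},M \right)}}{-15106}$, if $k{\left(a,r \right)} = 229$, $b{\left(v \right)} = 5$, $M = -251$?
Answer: $- \frac{229}{15106} \approx -0.01516$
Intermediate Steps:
$\frac{k{\left(b{\left(5 \right)},M \right)}}{-15106} = \frac{229}{-15106} = 229 \left(- \frac{1}{15106}\right) = - \frac{229}{15106}$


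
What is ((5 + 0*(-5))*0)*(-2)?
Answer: 0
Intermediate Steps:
((5 + 0*(-5))*0)*(-2) = ((5 + 0)*0)*(-2) = (5*0)*(-2) = 0*(-2) = 0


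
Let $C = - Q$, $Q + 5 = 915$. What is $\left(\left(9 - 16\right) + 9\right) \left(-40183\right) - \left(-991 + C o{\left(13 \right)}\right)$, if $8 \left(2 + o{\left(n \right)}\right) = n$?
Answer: $- \frac{318865}{4} \approx -79716.0$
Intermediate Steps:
$Q = 910$ ($Q = -5 + 915 = 910$)
$o{\left(n \right)} = -2 + \frac{n}{8}$
$C = -910$ ($C = \left(-1\right) 910 = -910$)
$\left(\left(9 - 16\right) + 9\right) \left(-40183\right) - \left(-991 + C o{\left(13 \right)}\right) = \left(\left(9 - 16\right) + 9\right) \left(-40183\right) - \left(-991 - 910 \left(-2 + \frac{1}{8} \cdot 13\right)\right) = \left(-7 + 9\right) \left(-40183\right) - \left(-991 - 910 \left(-2 + \frac{13}{8}\right)\right) = 2 \left(-40183\right) - \left(-991 - - \frac{1365}{4}\right) = -80366 - \left(-991 + \frac{1365}{4}\right) = -80366 - - \frac{2599}{4} = -80366 + \frac{2599}{4} = - \frac{318865}{4}$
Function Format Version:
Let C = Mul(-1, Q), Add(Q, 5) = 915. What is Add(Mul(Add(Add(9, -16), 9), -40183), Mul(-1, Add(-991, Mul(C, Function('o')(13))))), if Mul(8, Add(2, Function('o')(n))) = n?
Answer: Rational(-318865, 4) ≈ -79716.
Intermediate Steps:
Q = 910 (Q = Add(-5, 915) = 910)
Function('o')(n) = Add(-2, Mul(Rational(1, 8), n))
C = -910 (C = Mul(-1, 910) = -910)
Add(Mul(Add(Add(9, -16), 9), -40183), Mul(-1, Add(-991, Mul(C, Function('o')(13))))) = Add(Mul(Add(Add(9, -16), 9), -40183), Mul(-1, Add(-991, Mul(-910, Add(-2, Mul(Rational(1, 8), 13)))))) = Add(Mul(Add(-7, 9), -40183), Mul(-1, Add(-991, Mul(-910, Add(-2, Rational(13, 8)))))) = Add(Mul(2, -40183), Mul(-1, Add(-991, Mul(-910, Rational(-3, 8))))) = Add(-80366, Mul(-1, Add(-991, Rational(1365, 4)))) = Add(-80366, Mul(-1, Rational(-2599, 4))) = Add(-80366, Rational(2599, 4)) = Rational(-318865, 4)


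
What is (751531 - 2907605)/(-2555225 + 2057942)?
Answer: 2156074/497283 ≈ 4.3357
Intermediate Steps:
(751531 - 2907605)/(-2555225 + 2057942) = -2156074/(-497283) = -2156074*(-1/497283) = 2156074/497283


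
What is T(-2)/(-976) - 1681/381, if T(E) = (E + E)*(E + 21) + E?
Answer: -805469/185928 ≈ -4.3322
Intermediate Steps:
T(E) = E + 2*E*(21 + E) (T(E) = (2*E)*(21 + E) + E = 2*E*(21 + E) + E = E + 2*E*(21 + E))
T(-2)/(-976) - 1681/381 = -2*(43 + 2*(-2))/(-976) - 1681/381 = -2*(43 - 4)*(-1/976) - 1681*1/381 = -2*39*(-1/976) - 1681/381 = -78*(-1/976) - 1681/381 = 39/488 - 1681/381 = -805469/185928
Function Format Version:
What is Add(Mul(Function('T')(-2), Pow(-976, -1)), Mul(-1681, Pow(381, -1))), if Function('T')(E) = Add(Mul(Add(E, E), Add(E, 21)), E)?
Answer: Rational(-805469, 185928) ≈ -4.3322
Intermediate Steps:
Function('T')(E) = Add(E, Mul(2, E, Add(21, E))) (Function('T')(E) = Add(Mul(Mul(2, E), Add(21, E)), E) = Add(Mul(2, E, Add(21, E)), E) = Add(E, Mul(2, E, Add(21, E))))
Add(Mul(Function('T')(-2), Pow(-976, -1)), Mul(-1681, Pow(381, -1))) = Add(Mul(Mul(-2, Add(43, Mul(2, -2))), Pow(-976, -1)), Mul(-1681, Pow(381, -1))) = Add(Mul(Mul(-2, Add(43, -4)), Rational(-1, 976)), Mul(-1681, Rational(1, 381))) = Add(Mul(Mul(-2, 39), Rational(-1, 976)), Rational(-1681, 381)) = Add(Mul(-78, Rational(-1, 976)), Rational(-1681, 381)) = Add(Rational(39, 488), Rational(-1681, 381)) = Rational(-805469, 185928)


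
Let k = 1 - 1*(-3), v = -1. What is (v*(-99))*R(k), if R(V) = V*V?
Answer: 1584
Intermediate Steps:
k = 4 (k = 1 + 3 = 4)
R(V) = V**2
(v*(-99))*R(k) = -1*(-99)*4**2 = 99*16 = 1584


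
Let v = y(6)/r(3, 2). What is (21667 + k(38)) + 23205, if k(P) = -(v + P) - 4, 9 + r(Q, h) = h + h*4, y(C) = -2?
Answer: 44832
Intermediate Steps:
r(Q, h) = -9 + 5*h (r(Q, h) = -9 + (h + h*4) = -9 + (h + 4*h) = -9 + 5*h)
v = -2 (v = -2/(-9 + 5*2) = -2/(-9 + 10) = -2/1 = -2*1 = -2)
k(P) = -2 - P (k(P) = -(-2 + P) - 4 = (2 - P) - 4 = -2 - P)
(21667 + k(38)) + 23205 = (21667 + (-2 - 1*38)) + 23205 = (21667 + (-2 - 38)) + 23205 = (21667 - 40) + 23205 = 21627 + 23205 = 44832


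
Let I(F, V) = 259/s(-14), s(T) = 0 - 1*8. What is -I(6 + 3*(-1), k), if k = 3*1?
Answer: 259/8 ≈ 32.375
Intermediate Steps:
s(T) = -8 (s(T) = 0 - 8 = -8)
k = 3
I(F, V) = -259/8 (I(F, V) = 259/(-8) = 259*(-⅛) = -259/8)
-I(6 + 3*(-1), k) = -1*(-259/8) = 259/8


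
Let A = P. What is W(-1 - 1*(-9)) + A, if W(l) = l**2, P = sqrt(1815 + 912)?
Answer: 64 + 3*sqrt(303) ≈ 116.22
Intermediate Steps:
P = 3*sqrt(303) (P = sqrt(2727) = 3*sqrt(303) ≈ 52.221)
A = 3*sqrt(303) ≈ 52.221
W(-1 - 1*(-9)) + A = (-1 - 1*(-9))**2 + 3*sqrt(303) = (-1 + 9)**2 + 3*sqrt(303) = 8**2 + 3*sqrt(303) = 64 + 3*sqrt(303)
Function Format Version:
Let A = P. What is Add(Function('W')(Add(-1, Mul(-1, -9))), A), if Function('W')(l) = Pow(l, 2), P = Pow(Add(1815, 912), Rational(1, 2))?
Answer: Add(64, Mul(3, Pow(303, Rational(1, 2)))) ≈ 116.22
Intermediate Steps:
P = Mul(3, Pow(303, Rational(1, 2))) (P = Pow(2727, Rational(1, 2)) = Mul(3, Pow(303, Rational(1, 2))) ≈ 52.221)
A = Mul(3, Pow(303, Rational(1, 2))) ≈ 52.221
Add(Function('W')(Add(-1, Mul(-1, -9))), A) = Add(Pow(Add(-1, Mul(-1, -9)), 2), Mul(3, Pow(303, Rational(1, 2)))) = Add(Pow(Add(-1, 9), 2), Mul(3, Pow(303, Rational(1, 2)))) = Add(Pow(8, 2), Mul(3, Pow(303, Rational(1, 2)))) = Add(64, Mul(3, Pow(303, Rational(1, 2))))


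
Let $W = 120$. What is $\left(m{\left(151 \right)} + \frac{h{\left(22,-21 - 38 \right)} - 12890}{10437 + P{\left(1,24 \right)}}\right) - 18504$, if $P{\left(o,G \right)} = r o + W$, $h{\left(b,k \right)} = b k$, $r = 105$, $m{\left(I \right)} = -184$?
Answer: $- \frac{99632822}{5331} \approx -18689.0$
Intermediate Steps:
$P{\left(o,G \right)} = 120 + 105 o$ ($P{\left(o,G \right)} = 105 o + 120 = 120 + 105 o$)
$\left(m{\left(151 \right)} + \frac{h{\left(22,-21 - 38 \right)} - 12890}{10437 + P{\left(1,24 \right)}}\right) - 18504 = \left(-184 + \frac{22 \left(-21 - 38\right) - 12890}{10437 + \left(120 + 105 \cdot 1\right)}\right) - 18504 = \left(-184 + \frac{22 \left(-21 - 38\right) - 12890}{10437 + \left(120 + 105\right)}\right) - 18504 = \left(-184 + \frac{22 \left(-59\right) - 12890}{10437 + 225}\right) - 18504 = \left(-184 + \frac{-1298 - 12890}{10662}\right) - 18504 = \left(-184 - \frac{7094}{5331}\right) - 18504 = - \frac{987998}{5331} - 18504 = - \frac{99632822}{5331}$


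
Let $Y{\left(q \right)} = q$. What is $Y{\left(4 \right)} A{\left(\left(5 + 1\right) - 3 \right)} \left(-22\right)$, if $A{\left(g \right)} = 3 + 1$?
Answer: $-352$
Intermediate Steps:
$A{\left(g \right)} = 4$
$Y{\left(4 \right)} A{\left(\left(5 + 1\right) - 3 \right)} \left(-22\right) = 4 \cdot 4 \left(-22\right) = 16 \left(-22\right) = -352$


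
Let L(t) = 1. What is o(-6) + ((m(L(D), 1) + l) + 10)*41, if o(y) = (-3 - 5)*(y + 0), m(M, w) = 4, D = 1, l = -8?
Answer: 294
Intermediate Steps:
o(y) = -8*y
o(-6) + ((m(L(D), 1) + l) + 10)*41 = -8*(-6) + ((4 - 8) + 10)*41 = 48 + (-4 + 10)*41 = 48 + 6*41 = 48 + 246 = 294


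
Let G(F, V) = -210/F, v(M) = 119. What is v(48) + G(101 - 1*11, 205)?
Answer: 350/3 ≈ 116.67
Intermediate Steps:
v(48) + G(101 - 1*11, 205) = 119 - 210/(101 - 1*11) = 119 - 210/(101 - 11) = 119 - 210/90 = 119 - 210*1/90 = 119 - 7/3 = 350/3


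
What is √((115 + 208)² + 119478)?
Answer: √223807 ≈ 473.08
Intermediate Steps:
√((115 + 208)² + 119478) = √(323² + 119478) = √(104329 + 119478) = √223807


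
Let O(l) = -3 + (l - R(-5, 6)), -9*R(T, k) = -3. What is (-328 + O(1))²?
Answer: 982081/9 ≈ 1.0912e+5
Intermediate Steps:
R(T, k) = ⅓ (R(T, k) = -⅑*(-3) = ⅓)
O(l) = -10/3 + l (O(l) = -3 + (l - 1*⅓) = -3 + (l - ⅓) = -3 + (-⅓ + l) = -10/3 + l)
(-328 + O(1))² = (-328 + (-10/3 + 1))² = (-328 - 7/3)² = (-991/3)² = 982081/9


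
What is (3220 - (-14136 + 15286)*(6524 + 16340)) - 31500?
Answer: -26321880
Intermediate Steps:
(3220 - (-14136 + 15286)*(6524 + 16340)) - 31500 = (3220 - 1150*22864) - 31500 = (3220 - 1*26293600) - 31500 = (3220 - 26293600) - 31500 = -26290380 - 31500 = -26321880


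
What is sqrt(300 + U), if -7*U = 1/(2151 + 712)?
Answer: sqrt(2459030291)/2863 ≈ 17.320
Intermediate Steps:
U = -1/20041 (U = -1/(7*(2151 + 712)) = -1/7/2863 = -1/7*1/2863 = -1/20041 ≈ -4.9898e-5)
sqrt(300 + U) = sqrt(300 - 1/20041) = sqrt(6012299/20041) = sqrt(2459030291)/2863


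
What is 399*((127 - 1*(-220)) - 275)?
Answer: 28728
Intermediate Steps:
399*((127 - 1*(-220)) - 275) = 399*((127 + 220) - 275) = 399*(347 - 275) = 399*72 = 28728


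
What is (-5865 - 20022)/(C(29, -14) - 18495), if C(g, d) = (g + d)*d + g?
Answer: 25887/18676 ≈ 1.3861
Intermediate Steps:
C(g, d) = g + d*(d + g) (C(g, d) = (d + g)*d + g = d*(d + g) + g = g + d*(d + g))
(-5865 - 20022)/(C(29, -14) - 18495) = (-5865 - 20022)/((29 + (-14)**2 - 14*29) - 18495) = -25887/((29 + 196 - 406) - 18495) = -25887/(-181 - 18495) = -25887/(-18676) = -25887*(-1/18676) = 25887/18676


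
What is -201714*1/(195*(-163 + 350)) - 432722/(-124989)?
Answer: -3144274472/1519241295 ≈ -2.0696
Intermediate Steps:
-201714*1/(195*(-163 + 350)) - 432722/(-124989) = -201714/(195*187) - 432722*(-1/124989) = -201714/36465 + 432722/124989 = -201714*1/36465 + 432722/124989 = -67238/12155 + 432722/124989 = -3144274472/1519241295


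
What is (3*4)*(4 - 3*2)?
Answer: -24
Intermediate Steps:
(3*4)*(4 - 3*2) = 12*(4 - 6) = 12*(-2) = -24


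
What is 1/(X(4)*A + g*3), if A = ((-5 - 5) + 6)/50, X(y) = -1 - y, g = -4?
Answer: -5/58 ≈ -0.086207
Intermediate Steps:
A = -2/25 (A = (-10 + 6)*(1/50) = -4*1/50 = -2/25 ≈ -0.080000)
1/(X(4)*A + g*3) = 1/((-1 - 1*4)*(-2/25) - 4*3) = 1/((-1 - 4)*(-2/25) - 12) = 1/(-5*(-2/25) - 12) = 1/(2/5 - 12) = 1/(-58/5) = -5/58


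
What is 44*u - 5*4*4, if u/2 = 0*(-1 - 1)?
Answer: -80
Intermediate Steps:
u = 0 (u = 2*(0*(-1 - 1)) = 2*(0*(-2)) = 2*0 = 0)
44*u - 5*4*4 = 44*0 - 5*4*4 = 0 - 20*4 = 0 - 80 = -80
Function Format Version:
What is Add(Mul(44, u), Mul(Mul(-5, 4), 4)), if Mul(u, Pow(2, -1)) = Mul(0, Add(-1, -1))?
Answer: -80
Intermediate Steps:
u = 0 (u = Mul(2, Mul(0, Add(-1, -1))) = Mul(2, Mul(0, -2)) = Mul(2, 0) = 0)
Add(Mul(44, u), Mul(Mul(-5, 4), 4)) = Add(Mul(44, 0), Mul(Mul(-5, 4), 4)) = Add(0, Mul(-20, 4)) = Add(0, -80) = -80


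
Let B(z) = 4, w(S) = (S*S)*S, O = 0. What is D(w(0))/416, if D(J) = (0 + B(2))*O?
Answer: 0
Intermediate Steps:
w(S) = S**3 (w(S) = S**2*S = S**3)
D(J) = 0 (D(J) = (0 + 4)*0 = 4*0 = 0)
D(w(0))/416 = 0/416 = 0*(1/416) = 0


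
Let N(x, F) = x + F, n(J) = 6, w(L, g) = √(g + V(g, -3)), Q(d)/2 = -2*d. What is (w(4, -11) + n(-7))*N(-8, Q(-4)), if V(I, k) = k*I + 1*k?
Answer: 48 + 8*√19 ≈ 82.871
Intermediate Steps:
Q(d) = -4*d (Q(d) = 2*(-2*d) = -4*d)
V(I, k) = k + I*k (V(I, k) = I*k + k = k + I*k)
w(L, g) = √(-3 - 2*g) (w(L, g) = √(g - 3*(1 + g)) = √(g + (-3 - 3*g)) = √(-3 - 2*g))
N(x, F) = F + x
(w(4, -11) + n(-7))*N(-8, Q(-4)) = (√(-3 - 2*(-11)) + 6)*(-4*(-4) - 8) = (√(-3 + 22) + 6)*(16 - 8) = (√19 + 6)*8 = (6 + √19)*8 = 48 + 8*√19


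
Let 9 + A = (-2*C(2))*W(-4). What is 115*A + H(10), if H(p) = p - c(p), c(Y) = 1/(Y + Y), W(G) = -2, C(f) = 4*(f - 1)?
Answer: 16299/20 ≈ 814.95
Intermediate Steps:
C(f) = -4 + 4*f (C(f) = 4*(-1 + f) = -4 + 4*f)
A = 7 (A = -9 - 2*(-4 + 4*2)*(-2) = -9 - 2*(-4 + 8)*(-2) = -9 - 2*4*(-2) = -9 - 8*(-2) = -9 + 16 = 7)
c(Y) = 1/(2*Y)
H(p) = p - 1/(2*p)
115*A + H(10) = 115*7 + (10 - ½/10) = 805 + (10 - ½*⅒) = 805 + (10 - 1/20) = 805 + 199/20 = 16299/20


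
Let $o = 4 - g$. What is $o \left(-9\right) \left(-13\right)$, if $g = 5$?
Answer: $-117$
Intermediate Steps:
$o = -1$ ($o = 4 - 5 = -1$)
$o \left(-9\right) \left(-13\right) = \left(-1\right) \left(-9\right) \left(-13\right) = 9 \left(-13\right) = -117$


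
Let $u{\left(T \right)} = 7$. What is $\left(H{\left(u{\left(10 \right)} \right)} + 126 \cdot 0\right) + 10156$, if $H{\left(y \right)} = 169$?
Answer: $10325$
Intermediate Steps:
$\left(H{\left(u{\left(10 \right)} \right)} + 126 \cdot 0\right) + 10156 = \left(169 + 126 \cdot 0\right) + 10156 = \left(169 + 0\right) + 10156 = 169 + 10156 = 10325$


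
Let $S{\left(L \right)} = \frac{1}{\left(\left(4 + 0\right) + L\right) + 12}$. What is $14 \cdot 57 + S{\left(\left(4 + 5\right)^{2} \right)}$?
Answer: $\frac{77407}{97} \approx 798.01$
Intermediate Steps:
$S{\left(L \right)} = \frac{1}{16 + L}$ ($S{\left(L \right)} = \frac{1}{\left(4 + L\right) + 12} = \frac{1}{16 + L}$)
$14 \cdot 57 + S{\left(\left(4 + 5\right)^{2} \right)} = 14 \cdot 57 + \frac{1}{16 + \left(4 + 5\right)^{2}} = 798 + \frac{1}{16 + 9^{2}} = 798 + \frac{1}{16 + 81} = 798 + \frac{1}{97} = \frac{77407}{97}$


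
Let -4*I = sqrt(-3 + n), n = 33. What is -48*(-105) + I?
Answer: 5040 - sqrt(30)/4 ≈ 5038.6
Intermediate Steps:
I = -sqrt(30)/4 (I = -sqrt(-3 + 33)/4 = -sqrt(30)/4 ≈ -1.3693)
-48*(-105) + I = -48*(-105) - sqrt(30)/4 = 5040 - sqrt(30)/4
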